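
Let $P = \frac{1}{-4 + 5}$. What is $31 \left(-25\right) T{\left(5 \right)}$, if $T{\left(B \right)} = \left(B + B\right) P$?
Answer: $-7750$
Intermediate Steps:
$P = 1$ ($P = 1^{-1} = 1$)
$T{\left(B \right)} = 2 B$ ($T{\left(B \right)} = \left(B + B\right) 1 = 2 B 1 = 2 B$)
$31 \left(-25\right) T{\left(5 \right)} = 31 \left(-25\right) 2 \cdot 5 = \left(-775\right) 10 = -7750$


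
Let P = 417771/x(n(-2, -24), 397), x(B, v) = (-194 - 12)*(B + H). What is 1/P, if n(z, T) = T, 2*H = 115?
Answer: -6901/417771 ≈ -0.016519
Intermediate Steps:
H = 115/2 (H = (½)*115 = 115/2 ≈ 57.500)
x(B, v) = -11845 - 206*B (x(B, v) = (-194 - 12)*(B + 115/2) = -206*(115/2 + B) = -11845 - 206*B)
P = -417771/6901 (P = 417771/(-11845 - 206*(-24)) = 417771/(-11845 + 4944) = 417771/(-6901) = 417771*(-1/6901) = -417771/6901 ≈ -60.538)
1/P = 1/(-417771/6901) = -6901/417771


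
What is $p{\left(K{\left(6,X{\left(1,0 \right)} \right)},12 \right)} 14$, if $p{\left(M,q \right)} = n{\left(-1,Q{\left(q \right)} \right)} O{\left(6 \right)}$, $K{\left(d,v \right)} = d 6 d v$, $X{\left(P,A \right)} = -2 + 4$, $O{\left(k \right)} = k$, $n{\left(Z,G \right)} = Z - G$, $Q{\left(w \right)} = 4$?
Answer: $-420$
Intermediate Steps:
$X{\left(P,A \right)} = 2$
$K{\left(d,v \right)} = 6 v d^{2}$ ($K{\left(d,v \right)} = 6 d d v = 6 d^{2} v = 6 v d^{2}$)
$p{\left(M,q \right)} = -30$ ($p{\left(M,q \right)} = \left(-1 - 4\right) 6 = \left(-5\right) 6 = -30$)
$p{\left(K{\left(6,X{\left(1,0 \right)} \right)},12 \right)} 14 = \left(-30\right) 14 = -420$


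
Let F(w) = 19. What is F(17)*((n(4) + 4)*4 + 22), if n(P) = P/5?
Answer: 3914/5 ≈ 782.80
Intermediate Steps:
n(P) = P/5 (n(P) = P*(⅕) = P/5)
F(17)*((n(4) + 4)*4 + 22) = 19*(((⅕)*4 + 4)*4 + 22) = 19*((⅘ + 4)*4 + 22) = 19*((24/5)*4 + 22) = 19*(96/5 + 22) = 19*(206/5) = 3914/5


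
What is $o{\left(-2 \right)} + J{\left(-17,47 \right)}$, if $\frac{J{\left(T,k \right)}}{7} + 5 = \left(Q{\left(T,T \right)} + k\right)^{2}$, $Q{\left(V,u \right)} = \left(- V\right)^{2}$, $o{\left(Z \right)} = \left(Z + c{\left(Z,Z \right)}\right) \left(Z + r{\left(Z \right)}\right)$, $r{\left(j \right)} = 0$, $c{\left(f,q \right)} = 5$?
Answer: $790231$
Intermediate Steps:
$o{\left(Z \right)} = Z \left(5 + Z\right)$ ($o{\left(Z \right)} = \left(Z + 5\right) \left(Z + 0\right) = \left(5 + Z\right) Z = Z \left(5 + Z\right)$)
$Q{\left(V,u \right)} = V^{2}$
$J{\left(T,k \right)} = -35 + 7 \left(k + T^{2}\right)^{2}$ ($J{\left(T,k \right)} = -35 + 7 \left(T^{2} + k\right)^{2} = -35 + 7 \left(k + T^{2}\right)^{2}$)
$o{\left(-2 \right)} + J{\left(-17,47 \right)} = - 2 \left(5 - 2\right) - \left(35 - 7 \left(47 + \left(-17\right)^{2}\right)^{2}\right) = \left(-2\right) 3 - \left(35 - 7 \left(47 + 289\right)^{2}\right) = -6 - \left(35 - 7 \cdot 336^{2}\right) = -6 + \left(-35 + 7 \cdot 112896\right) = -6 + \left(-35 + 790272\right) = -6 + 790237 = 790231$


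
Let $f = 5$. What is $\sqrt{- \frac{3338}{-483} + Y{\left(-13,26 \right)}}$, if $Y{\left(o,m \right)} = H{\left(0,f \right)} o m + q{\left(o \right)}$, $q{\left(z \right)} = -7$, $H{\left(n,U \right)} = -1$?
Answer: $\frac{\sqrt{78830913}}{483} \approx 18.382$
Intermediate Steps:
$Y{\left(o,m \right)} = -7 - m o$ ($Y{\left(o,m \right)} = - o m - 7 = - m o - 7 = -7 - m o$)
$\sqrt{- \frac{3338}{-483} + Y{\left(-13,26 \right)}} = \sqrt{- \frac{3338}{-483} - \left(7 + 26 \left(-13\right)\right)} = \sqrt{\left(-3338\right) \left(- \frac{1}{483}\right) + \left(-7 + 338\right)} = \sqrt{\frac{3338}{483} + 331} = \sqrt{\frac{163211}{483}} = \frac{\sqrt{78830913}}{483}$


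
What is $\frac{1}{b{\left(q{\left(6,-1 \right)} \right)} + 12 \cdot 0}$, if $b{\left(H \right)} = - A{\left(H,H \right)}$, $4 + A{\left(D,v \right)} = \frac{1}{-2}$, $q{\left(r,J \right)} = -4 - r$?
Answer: $\frac{2}{9} \approx 0.22222$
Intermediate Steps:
$A{\left(D,v \right)} = - \frac{9}{2}$ ($A{\left(D,v \right)} = -4 + \frac{1}{-2} = -4 - \frac{1}{2} = - \frac{9}{2}$)
$b{\left(H \right)} = \frac{9}{2}$ ($b{\left(H \right)} = \left(-1\right) \left(- \frac{9}{2}\right) = \frac{9}{2}$)
$\frac{1}{b{\left(q{\left(6,-1 \right)} \right)} + 12 \cdot 0} = \frac{1}{\frac{9}{2} + 12 \cdot 0} = \frac{1}{\frac{9}{2} + 0} = \frac{1}{\frac{9}{2}} = \frac{2}{9}$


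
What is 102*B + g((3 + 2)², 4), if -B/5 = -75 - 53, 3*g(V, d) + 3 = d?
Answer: 195841/3 ≈ 65280.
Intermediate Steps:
g(V, d) = -1 + d/3
B = 640 (B = -5*(-75 - 53) = -5*(-128) = 640)
102*B + g((3 + 2)², 4) = 102*640 + (-1 + (⅓)*4) = 65280 + (-1 + 4/3) = 65280 + ⅓ = 195841/3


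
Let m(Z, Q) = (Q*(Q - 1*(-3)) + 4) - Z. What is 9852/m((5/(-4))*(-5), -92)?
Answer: 39408/32743 ≈ 1.2036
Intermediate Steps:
m(Z, Q) = 4 - Z + Q*(3 + Q) (m(Z, Q) = (Q*(Q + 3) + 4) - Z = (Q*(3 + Q) + 4) - Z = (4 + Q*(3 + Q)) - Z = 4 - Z + Q*(3 + Q))
9852/m((5/(-4))*(-5), -92) = 9852/(4 + (-92)**2 - 5/(-4)*(-5) + 3*(-92)) = 9852/(4 + 8464 - 5*(-1/4)*(-5) - 276) = 9852/(4 + 8464 - (-5)*(-5)/4 - 276) = 9852/(4 + 8464 - 1*25/4 - 276) = 9852/(4 + 8464 - 25/4 - 276) = 9852/(32743/4) = 9852*(4/32743) = 39408/32743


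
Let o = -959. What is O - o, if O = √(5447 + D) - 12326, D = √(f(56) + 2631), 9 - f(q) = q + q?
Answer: -11367 + √(5447 + 4*√158) ≈ -11293.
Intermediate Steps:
f(q) = 9 - 2*q (f(q) = 9 - (q + q) = 9 - 2*q)
D = 4*√158 (D = √((9 - 2*56) + 2631) = √((9 - 112) + 2631) = √(-103 + 2631) = √2528 = 4*√158 ≈ 50.279)
O = -12326 + √(5447 + 4*√158) (O = √(5447 + 4*√158) - 12326 = -12326 + √(5447 + 4*√158) ≈ -12252.)
O - o = (-12326 + √(5447 + 4*√158)) - 1*(-959) = (-12326 + √(5447 + 4*√158)) + 959 = -11367 + √(5447 + 4*√158)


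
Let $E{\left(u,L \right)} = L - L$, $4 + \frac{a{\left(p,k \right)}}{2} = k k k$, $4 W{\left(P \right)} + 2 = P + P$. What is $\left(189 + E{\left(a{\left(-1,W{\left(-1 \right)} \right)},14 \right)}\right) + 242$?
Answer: $431$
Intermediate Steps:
$W{\left(P \right)} = - \frac{1}{2} + \frac{P}{2}$ ($W{\left(P \right)} = - \frac{1}{2} + \frac{P + P}{4} = - \frac{1}{2} + \frac{2 P}{4} = - \frac{1}{2} + \frac{P}{2}$)
$a{\left(p,k \right)} = -8 + 2 k^{3}$ ($a{\left(p,k \right)} = -8 + 2 k k k = -8 + 2 k^{2} k = -8 + 2 k^{3}$)
$E{\left(u,L \right)} = 0$
$\left(189 + E{\left(a{\left(-1,W{\left(-1 \right)} \right)},14 \right)}\right) + 242 = \left(189 + 0\right) + 242 = 189 + 242 = 431$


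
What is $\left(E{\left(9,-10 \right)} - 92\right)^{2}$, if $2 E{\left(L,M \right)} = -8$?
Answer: $9216$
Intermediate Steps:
$E{\left(L,M \right)} = -4$ ($E{\left(L,M \right)} = \frac{1}{2} \left(-8\right) = -4$)
$\left(E{\left(9,-10 \right)} - 92\right)^{2} = \left(-4 - 92\right)^{2} = \left(-96\right)^{2} = 9216$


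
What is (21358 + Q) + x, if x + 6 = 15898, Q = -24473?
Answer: 12777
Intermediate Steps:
x = 15892 (x = -6 + 15898 = 15892)
(21358 + Q) + x = (21358 - 24473) + 15892 = -3115 + 15892 = 12777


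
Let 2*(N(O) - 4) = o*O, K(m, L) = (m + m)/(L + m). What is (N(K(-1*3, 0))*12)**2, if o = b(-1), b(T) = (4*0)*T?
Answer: 2304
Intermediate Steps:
b(T) = 0 (b(T) = 0*T = 0)
o = 0
K(m, L) = 2*m/(L + m) (K(m, L) = (2*m)/(L + m) = 2*m/(L + m))
N(O) = 4 (N(O) = 4 + (0*O)/2 = 4 + (1/2)*0 = 4 + 0 = 4)
(N(K(-1*3, 0))*12)**2 = (4*12)**2 = 48**2 = 2304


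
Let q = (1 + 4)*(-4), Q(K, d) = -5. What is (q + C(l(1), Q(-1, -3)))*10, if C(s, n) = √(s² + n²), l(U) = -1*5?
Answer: -200 + 50*√2 ≈ -129.29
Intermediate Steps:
l(U) = -5
q = -20 (q = 5*(-4) = -20)
C(s, n) = √(n² + s²)
(q + C(l(1), Q(-1, -3)))*10 = (-20 + √((-5)² + (-5)²))*10 = (-20 + √(25 + 25))*10 = (-20 + √50)*10 = (-20 + 5*√2)*10 = -200 + 50*√2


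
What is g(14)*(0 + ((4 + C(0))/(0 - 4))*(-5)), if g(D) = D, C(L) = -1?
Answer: 105/2 ≈ 52.500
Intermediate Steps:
g(14)*(0 + ((4 + C(0))/(0 - 4))*(-5)) = 14*(0 + ((4 - 1)/(0 - 4))*(-5)) = 14*(0 + (3/(-4))*(-5)) = 14*(0 + (3*(-¼))*(-5)) = 14*(0 - ¾*(-5)) = 14*(0 + 15/4) = 14*(15/4) = 105/2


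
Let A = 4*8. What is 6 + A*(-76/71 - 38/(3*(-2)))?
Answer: 37150/213 ≈ 174.41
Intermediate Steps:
A = 32
6 + A*(-76/71 - 38/(3*(-2))) = 6 + 32*(-76/71 - 38/(3*(-2))) = 6 + 32*(-76*1/71 - 38/(-6)) = 6 + 32*(-76/71 - 38*(-⅙)) = 6 + 32*(-76/71 + 19/3) = 6 + 32*(1121/213) = 6 + 35872/213 = 37150/213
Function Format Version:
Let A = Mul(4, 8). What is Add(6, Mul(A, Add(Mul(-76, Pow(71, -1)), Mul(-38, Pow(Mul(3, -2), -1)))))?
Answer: Rational(37150, 213) ≈ 174.41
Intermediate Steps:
A = 32
Add(6, Mul(A, Add(Mul(-76, Pow(71, -1)), Mul(-38, Pow(Mul(3, -2), -1))))) = Add(6, Mul(32, Add(Mul(-76, Pow(71, -1)), Mul(-38, Pow(Mul(3, -2), -1))))) = Add(6, Mul(32, Add(Mul(-76, Rational(1, 71)), Mul(-38, Pow(-6, -1))))) = Add(6, Mul(32, Add(Rational(-76, 71), Mul(-38, Rational(-1, 6))))) = Add(6, Mul(32, Add(Rational(-76, 71), Rational(19, 3)))) = Add(6, Mul(32, Rational(1121, 213))) = Add(6, Rational(35872, 213)) = Rational(37150, 213)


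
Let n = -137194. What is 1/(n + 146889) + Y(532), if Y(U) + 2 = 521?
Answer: 5031706/9695 ≈ 519.00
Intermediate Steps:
Y(U) = 519 (Y(U) = -2 + 521 = 519)
1/(n + 146889) + Y(532) = 1/(-137194 + 146889) + 519 = 1/9695 + 519 = 5031706/9695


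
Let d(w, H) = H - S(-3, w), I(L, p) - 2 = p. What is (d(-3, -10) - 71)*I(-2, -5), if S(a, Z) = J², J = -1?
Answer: 246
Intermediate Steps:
I(L, p) = 2 + p
S(a, Z) = 1 (S(a, Z) = (-1)² = 1)
d(w, H) = -1 + H (d(w, H) = H - 1*1 = H - 1 = -1 + H)
(d(-3, -10) - 71)*I(-2, -5) = ((-1 - 10) - 71)*(2 - 5) = (-11 - 71)*(-3) = -82*(-3) = 246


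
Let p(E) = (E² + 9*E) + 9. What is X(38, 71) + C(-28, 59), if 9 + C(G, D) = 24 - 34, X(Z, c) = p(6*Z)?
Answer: 54026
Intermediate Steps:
p(E) = 9 + E² + 9*E
X(Z, c) = 9 + 36*Z² + 54*Z (X(Z, c) = 9 + (6*Z)² + 9*(6*Z) = 9 + 36*Z² + 54*Z)
C(G, D) = -19 (C(G, D) = -9 + (24 - 34) = -9 - 10 = -19)
X(38, 71) + C(-28, 59) = (9 + 36*38² + 54*38) - 19 = (9 + 36*1444 + 2052) - 19 = (9 + 51984 + 2052) - 19 = 54045 - 19 = 54026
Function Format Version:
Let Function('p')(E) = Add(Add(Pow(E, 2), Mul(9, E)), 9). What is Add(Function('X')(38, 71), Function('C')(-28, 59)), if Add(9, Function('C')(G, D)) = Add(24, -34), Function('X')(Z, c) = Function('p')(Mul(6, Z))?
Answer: 54026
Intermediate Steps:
Function('p')(E) = Add(9, Pow(E, 2), Mul(9, E))
Function('X')(Z, c) = Add(9, Mul(36, Pow(Z, 2)), Mul(54, Z)) (Function('X')(Z, c) = Add(9, Pow(Mul(6, Z), 2), Mul(9, Mul(6, Z))) = Add(9, Mul(36, Pow(Z, 2)), Mul(54, Z)))
Function('C')(G, D) = -19 (Function('C')(G, D) = Add(-9, Add(24, -34)) = Add(-9, -10) = -19)
Add(Function('X')(38, 71), Function('C')(-28, 59)) = Add(Add(9, Mul(36, Pow(38, 2)), Mul(54, 38)), -19) = Add(Add(9, Mul(36, 1444), 2052), -19) = Add(Add(9, 51984, 2052), -19) = Add(54045, -19) = 54026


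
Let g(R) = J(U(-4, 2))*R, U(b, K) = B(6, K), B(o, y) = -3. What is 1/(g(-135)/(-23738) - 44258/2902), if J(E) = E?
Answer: -34443838/525885857 ≈ -0.065497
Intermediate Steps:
U(b, K) = -3
g(R) = -3*R
1/(g(-135)/(-23738) - 44258/2902) = 1/(-3*(-135)/(-23738) - 44258/2902) = 1/(405*(-1/23738) - 44258*1/2902) = 1/(-405/23738 - 22129/1451) = 1/(-525885857/34443838) = -34443838/525885857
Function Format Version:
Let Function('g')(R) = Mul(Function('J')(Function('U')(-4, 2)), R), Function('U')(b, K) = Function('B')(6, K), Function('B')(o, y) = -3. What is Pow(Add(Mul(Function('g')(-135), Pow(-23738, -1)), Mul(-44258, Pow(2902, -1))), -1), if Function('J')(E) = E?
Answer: Rational(-34443838, 525885857) ≈ -0.065497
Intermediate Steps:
Function('U')(b, K) = -3
Function('g')(R) = Mul(-3, R)
Pow(Add(Mul(Function('g')(-135), Pow(-23738, -1)), Mul(-44258, Pow(2902, -1))), -1) = Pow(Add(Mul(Mul(-3, -135), Pow(-23738, -1)), Mul(-44258, Pow(2902, -1))), -1) = Pow(Add(Mul(405, Rational(-1, 23738)), Mul(-44258, Rational(1, 2902))), -1) = Pow(Add(Rational(-405, 23738), Rational(-22129, 1451)), -1) = Pow(Rational(-525885857, 34443838), -1) = Rational(-34443838, 525885857)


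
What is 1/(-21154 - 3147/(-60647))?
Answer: -60647/1282923491 ≈ -4.7272e-5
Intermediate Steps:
1/(-21154 - 3147/(-60647)) = 1/(-21154 - 3147*(-1/60647)) = 1/(-21154 + 3147/60647) = 1/(-1282923491/60647) = -60647/1282923491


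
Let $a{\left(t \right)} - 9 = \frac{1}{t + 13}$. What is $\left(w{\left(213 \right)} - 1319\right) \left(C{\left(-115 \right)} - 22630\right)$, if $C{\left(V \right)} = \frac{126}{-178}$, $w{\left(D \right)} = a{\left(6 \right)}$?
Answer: $\frac{2638408223}{89} \approx 2.9645 \cdot 10^{7}$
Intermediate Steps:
$a{\left(t \right)} = 9 + \frac{1}{13 + t}$ ($a{\left(t \right)} = 9 + \frac{1}{t + 13} = 9 + \frac{1}{13 + t}$)
$w{\left(D \right)} = \frac{172}{19}$ ($w{\left(D \right)} = \frac{118 + 9 \cdot 6}{13 + 6} = \frac{118 + 54}{19} = \frac{1}{19} \cdot 172 = \frac{172}{19}$)
$C{\left(V \right)} = - \frac{63}{89}$ ($C{\left(V \right)} = 126 \left(- \frac{1}{178}\right) = - \frac{63}{89}$)
$\left(w{\left(213 \right)} - 1319\right) \left(C{\left(-115 \right)} - 22630\right) = \left(\frac{172}{19} - 1319\right) \left(- \frac{63}{89} - 22630\right) = \left(- \frac{24889}{19}\right) \left(- \frac{2014133}{89}\right) = \frac{2638408223}{89}$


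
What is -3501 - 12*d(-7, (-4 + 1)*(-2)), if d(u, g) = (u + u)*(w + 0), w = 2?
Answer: -3165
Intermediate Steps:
d(u, g) = 4*u (d(u, g) = (u + u)*(2 + 0) = (2*u)*2 = 4*u)
-3501 - 12*d(-7, (-4 + 1)*(-2)) = -3501 - 48*(-7) = -3501 - 12*(-28) = -3501 + 336 = -3165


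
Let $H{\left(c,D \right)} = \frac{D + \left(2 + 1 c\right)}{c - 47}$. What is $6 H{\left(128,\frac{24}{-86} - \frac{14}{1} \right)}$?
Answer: $\frac{9952}{1161} \approx 8.5719$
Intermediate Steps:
$H{\left(c,D \right)} = \frac{2 + D + c}{-47 + c}$ ($H{\left(c,D \right)} = \frac{D + \left(2 + c\right)}{-47 + c} = \frac{2 + D + c}{-47 + c}$)
$6 H{\left(128,\frac{24}{-86} - \frac{14}{1} \right)} = 6 \frac{2 + \left(\frac{24}{-86} - \frac{14}{1}\right) + 128}{-47 + 128} = 6 \frac{2 + \left(24 \left(- \frac{1}{86}\right) - 14\right) + 128}{81} = 6 \frac{2 - \frac{614}{43} + 128}{81} = 6 \cdot \frac{1}{81} \cdot \frac{4976}{43} = 6 \cdot \frac{4976}{3483} = \frac{9952}{1161}$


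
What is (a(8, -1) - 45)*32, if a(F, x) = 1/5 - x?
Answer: -7008/5 ≈ -1401.6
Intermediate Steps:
a(F, x) = ⅕ - x
(a(8, -1) - 45)*32 = ((⅕ - 1*(-1)) - 45)*32 = ((⅕ + 1) - 45)*32 = (6/5 - 45)*32 = -219/5*32 = -7008/5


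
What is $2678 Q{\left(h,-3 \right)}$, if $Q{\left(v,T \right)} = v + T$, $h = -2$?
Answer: $-13390$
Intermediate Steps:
$Q{\left(v,T \right)} = T + v$
$2678 Q{\left(h,-3 \right)} = 2678 \left(-3 - 2\right) = 2678 \left(-5\right) = -13390$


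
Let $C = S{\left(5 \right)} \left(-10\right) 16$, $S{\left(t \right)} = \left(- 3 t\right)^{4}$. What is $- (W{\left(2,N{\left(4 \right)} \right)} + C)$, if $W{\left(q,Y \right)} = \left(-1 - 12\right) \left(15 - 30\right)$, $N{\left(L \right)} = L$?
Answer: $8099805$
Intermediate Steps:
$S{\left(t \right)} = 81 t^{4}$
$W{\left(q,Y \right)} = 195$ ($W{\left(q,Y \right)} = \left(-13\right) \left(-15\right) = 195$)
$C = -8100000$ ($C = 81 \cdot 5^{4} \left(-10\right) 16 = 81 \cdot 625 \left(-10\right) 16 = 50625 \left(-10\right) 16 = \left(-506250\right) 16 = -8100000$)
$- (W{\left(2,N{\left(4 \right)} \right)} + C) = - (195 - 8100000) = \left(-1\right) \left(-8099805\right) = 8099805$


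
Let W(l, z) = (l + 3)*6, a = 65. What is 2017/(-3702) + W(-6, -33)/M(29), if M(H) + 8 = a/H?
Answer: 1595605/618234 ≈ 2.5809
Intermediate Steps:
W(l, z) = 18 + 6*l (W(l, z) = (3 + l)*6 = 18 + 6*l)
M(H) = -8 + 65/H
2017/(-3702) + W(-6, -33)/M(29) = 2017/(-3702) + (18 + 6*(-6))/(-8 + 65/29) = 2017*(-1/3702) + (18 - 36)/(-8 + 65*(1/29)) = -2017/3702 - 18/(-8 + 65/29) = -2017/3702 - 18/(-167/29) = -2017/3702 - 18*(-29/167) = -2017/3702 + 522/167 = 1595605/618234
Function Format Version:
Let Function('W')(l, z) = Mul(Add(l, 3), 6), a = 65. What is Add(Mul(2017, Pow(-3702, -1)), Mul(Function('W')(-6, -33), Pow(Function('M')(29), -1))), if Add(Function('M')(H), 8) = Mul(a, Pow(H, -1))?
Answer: Rational(1595605, 618234) ≈ 2.5809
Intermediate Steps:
Function('W')(l, z) = Add(18, Mul(6, l)) (Function('W')(l, z) = Mul(Add(3, l), 6) = Add(18, Mul(6, l)))
Function('M')(H) = Add(-8, Mul(65, Pow(H, -1)))
Add(Mul(2017, Pow(-3702, -1)), Mul(Function('W')(-6, -33), Pow(Function('M')(29), -1))) = Add(Mul(2017, Pow(-3702, -1)), Mul(Add(18, Mul(6, -6)), Pow(Add(-8, Mul(65, Pow(29, -1))), -1))) = Add(Mul(2017, Rational(-1, 3702)), Mul(Add(18, -36), Pow(Add(-8, Mul(65, Rational(1, 29))), -1))) = Add(Rational(-2017, 3702), Mul(-18, Pow(Add(-8, Rational(65, 29)), -1))) = Add(Rational(-2017, 3702), Mul(-18, Pow(Rational(-167, 29), -1))) = Add(Rational(-2017, 3702), Mul(-18, Rational(-29, 167))) = Add(Rational(-2017, 3702), Rational(522, 167)) = Rational(1595605, 618234)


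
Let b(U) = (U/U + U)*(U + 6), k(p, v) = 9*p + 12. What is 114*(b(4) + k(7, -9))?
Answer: 14250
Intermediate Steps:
k(p, v) = 12 + 9*p
b(U) = (1 + U)*(6 + U)
114*(b(4) + k(7, -9)) = 114*((6 + 4² + 7*4) + (12 + 9*7)) = 114*((6 + 16 + 28) + (12 + 63)) = 114*(50 + 75) = 114*125 = 14250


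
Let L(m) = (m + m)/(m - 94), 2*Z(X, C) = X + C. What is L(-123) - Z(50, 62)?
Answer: -11906/217 ≈ -54.866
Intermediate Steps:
Z(X, C) = C/2 + X/2 (Z(X, C) = (X + C)/2 = (C + X)/2 = C/2 + X/2)
L(m) = 2*m/(-94 + m) (L(m) = (2*m)/(-94 + m) = 2*m/(-94 + m))
L(-123) - Z(50, 62) = 2*(-123)/(-94 - 123) - ((½)*62 + (½)*50) = 2*(-123)/(-217) - (31 + 25) = 2*(-123)*(-1/217) - 1*56 = 246/217 - 56 = -11906/217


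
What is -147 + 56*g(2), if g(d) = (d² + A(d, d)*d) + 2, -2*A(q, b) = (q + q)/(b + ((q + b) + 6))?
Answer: 511/3 ≈ 170.33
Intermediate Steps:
A(q, b) = -q/(6 + q + 2*b) (A(q, b) = -(q + q)/(2*(b + ((q + b) + 6))) = -2*q/(2*(b + ((b + q) + 6))) = -2*q/(2*(b + (6 + b + q))) = -2*q/(2*(6 + q + 2*b)) = -q/(6 + q + 2*b))
g(d) = 2 + d² - d²/(6 + 3*d) (g(d) = (d² + (-d/(6 + d + 2*d))*d) + 2 = (d² + (-d/(6 + 3*d))*d) + 2 = (d² - d²/(6 + 3*d)) + 2 = 2 + d² - d²/(6 + 3*d))
-147 + 56*g(2) = -147 + 56*((-⅓*2² + (2 + 2)*(2 + 2²))/(2 + 2)) = -147 + 56*((-⅓*4 + 4*(2 + 4))/4) = -147 + 56*((-4/3 + 4*6)/4) = -147 + 56*((-4/3 + 24)/4) = -147 + 56*((¼)*(68/3)) = -147 + 56*(17/3) = -147 + 952/3 = 511/3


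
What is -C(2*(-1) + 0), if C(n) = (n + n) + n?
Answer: 6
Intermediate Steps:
C(n) = 3*n (C(n) = 2*n + n = 3*n)
-C(2*(-1) + 0) = -3*(2*(-1) + 0) = -3*(-2 + 0) = -3*(-2) = -1*(-6) = 6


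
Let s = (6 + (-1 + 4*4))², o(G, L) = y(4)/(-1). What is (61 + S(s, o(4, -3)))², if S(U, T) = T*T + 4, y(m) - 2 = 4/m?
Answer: 5476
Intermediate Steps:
y(m) = 2 + 4/m
o(G, L) = -3 (o(G, L) = (2 + 4/4)/(-1) = (2 + 4*(¼))*(-1) = (2 + 1)*(-1) = 3*(-1) = -3)
s = 441 (s = (6 + (-1 + 16))² = (6 + 15)² = 21² = 441)
S(U, T) = 4 + T² (S(U, T) = T² + 4 = 4 + T²)
(61 + S(s, o(4, -3)))² = (61 + (4 + (-3)²))² = (61 + (4 + 9))² = (61 + 13)² = 74² = 5476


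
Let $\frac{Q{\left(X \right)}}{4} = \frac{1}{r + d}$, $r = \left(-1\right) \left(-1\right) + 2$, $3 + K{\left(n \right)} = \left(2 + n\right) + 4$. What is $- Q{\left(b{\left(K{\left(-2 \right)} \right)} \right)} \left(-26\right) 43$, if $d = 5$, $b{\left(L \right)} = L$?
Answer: $559$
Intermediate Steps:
$K{\left(n \right)} = 3 + n$ ($K{\left(n \right)} = -3 + \left(\left(2 + n\right) + 4\right) = -3 + \left(6 + n\right) = 3 + n$)
$r = 3$ ($r = 1 + 2 = 3$)
$Q{\left(X \right)} = \frac{1}{2}$ ($Q{\left(X \right)} = \frac{4}{3 + 5} = \frac{4}{8} = 4 \cdot \frac{1}{8} = \frac{1}{2}$)
$- Q{\left(b{\left(K{\left(-2 \right)} \right)} \right)} \left(-26\right) 43 = \left(-1\right) \frac{1}{2} \left(-26\right) 43 = \left(- \frac{1}{2}\right) \left(-26\right) 43 = 13 \cdot 43 = 559$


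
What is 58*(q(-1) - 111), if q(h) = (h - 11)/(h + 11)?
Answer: -32538/5 ≈ -6507.6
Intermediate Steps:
q(h) = (-11 + h)/(11 + h)
58*(q(-1) - 111) = 58*((-11 - 1)/(11 - 1) - 111) = 58*(-12/10 - 111) = 58*((⅒)*(-12) - 111) = 58*(-6/5 - 111) = 58*(-561/5) = -32538/5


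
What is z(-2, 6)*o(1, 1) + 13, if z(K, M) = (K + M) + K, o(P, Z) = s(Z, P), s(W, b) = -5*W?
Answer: 3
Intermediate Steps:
o(P, Z) = -5*Z
z(K, M) = M + 2*K
z(-2, 6)*o(1, 1) + 13 = (6 + 2*(-2))*(-5*1) + 13 = (6 - 4)*(-5) + 13 = 2*(-5) + 13 = -10 + 13 = 3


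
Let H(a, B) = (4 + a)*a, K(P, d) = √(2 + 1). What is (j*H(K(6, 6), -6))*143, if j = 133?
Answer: 57057 + 76076*√3 ≈ 1.8882e+5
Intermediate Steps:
K(P, d) = √3
H(a, B) = a*(4 + a)
(j*H(K(6, 6), -6))*143 = (133*(√3*(4 + √3)))*143 = (133*√3*(4 + √3))*143 = 19019*√3*(4 + √3)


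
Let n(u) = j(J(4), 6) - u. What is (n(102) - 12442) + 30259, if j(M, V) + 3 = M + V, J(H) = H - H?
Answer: 17718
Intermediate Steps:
J(H) = 0
j(M, V) = -3 + M + V (j(M, V) = -3 + (M + V) = -3 + M + V)
n(u) = 3 - u (n(u) = (-3 + 0 + 6) - u = 3 - u)
(n(102) - 12442) + 30259 = ((3 - 1*102) - 12442) + 30259 = ((3 - 102) - 12442) + 30259 = (-99 - 12442) + 30259 = -12541 + 30259 = 17718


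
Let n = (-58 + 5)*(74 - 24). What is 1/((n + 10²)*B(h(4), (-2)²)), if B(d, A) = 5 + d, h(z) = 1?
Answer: -1/15300 ≈ -6.5360e-5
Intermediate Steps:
n = -2650 (n = -53*50 = -2650)
1/((n + 10²)*B(h(4), (-2)²)) = 1/((-2650 + 10²)*(5 + 1)) = 1/((-2650 + 100)*6) = 1/(-2550*6) = 1/(-15300) = -1/15300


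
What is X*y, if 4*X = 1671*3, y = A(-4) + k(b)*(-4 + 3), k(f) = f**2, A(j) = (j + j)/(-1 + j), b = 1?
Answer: 15039/20 ≈ 751.95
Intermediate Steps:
A(j) = 2*j/(-1 + j) (A(j) = (2*j)/(-1 + j) = 2*j/(-1 + j))
y = 3/5 (y = 2*(-4)/(-1 - 4) + 1**2*(-4 + 3) = 2*(-4)/(-5) + 1*(-1) = 2*(-4)*(-1/5) - 1 = 8/5 - 1 = 3/5 ≈ 0.60000)
X = 5013/4 (X = (1671*3)/4 = (1/4)*5013 = 5013/4 ≈ 1253.3)
X*y = (5013/4)*(3/5) = 15039/20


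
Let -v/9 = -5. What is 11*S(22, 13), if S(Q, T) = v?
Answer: 495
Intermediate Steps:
v = 45 (v = -9*(-5) = 45)
S(Q, T) = 45
11*S(22, 13) = 11*45 = 495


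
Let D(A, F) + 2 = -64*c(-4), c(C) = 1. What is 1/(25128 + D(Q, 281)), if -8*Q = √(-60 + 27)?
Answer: 1/25062 ≈ 3.9901e-5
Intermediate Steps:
Q = -I*√33/8 (Q = -√(-60 + 27)/8 = -I*√33/8 ≈ -0.71807*I)
D(A, F) = -66 (D(A, F) = -2 - 64*1 = -2 - 64 = -66)
1/(25128 + D(Q, 281)) = 1/(25128 - 66) = 1/25062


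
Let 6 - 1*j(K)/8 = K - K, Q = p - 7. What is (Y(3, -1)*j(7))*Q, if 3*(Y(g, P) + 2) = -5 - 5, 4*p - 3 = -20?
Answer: 2880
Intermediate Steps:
p = -17/4 (p = ¾ + (¼)*(-20) = ¾ - 5 = -17/4 ≈ -4.2500)
Y(g, P) = -16/3 (Y(g, P) = -2 + (-5 - 5)/3 = -2 + (⅓)*(-10) = -2 - 10/3 = -16/3)
Q = -45/4 (Q = -17/4 - 7 = -45/4 ≈ -11.250)
j(K) = 48 (j(K) = 48 - 8*(K - K) = 48 - 8*0 = 48 + 0 = 48)
(Y(3, -1)*j(7))*Q = -16/3*48*(-45/4) = -256*(-45/4) = 2880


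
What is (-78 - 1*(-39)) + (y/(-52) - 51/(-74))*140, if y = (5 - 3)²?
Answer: 22471/481 ≈ 46.717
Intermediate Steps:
y = 4 (y = 2² = 4)
(-78 - 1*(-39)) + (y/(-52) - 51/(-74))*140 = (-78 - 1*(-39)) + (4/(-52) - 51/(-74))*140 = (-78 + 39) + (4*(-1/52) - 51*(-1/74))*140 = -39 + (-1/13 + 51/74)*140 = -39 + (589/962)*140 = -39 + 41230/481 = 22471/481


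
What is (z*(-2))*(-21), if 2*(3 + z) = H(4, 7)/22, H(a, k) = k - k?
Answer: -126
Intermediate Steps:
H(a, k) = 0
z = -3 (z = -3 + (0/22)/2 = -3 + (0*(1/22))/2 = -3 + (1/2)*0 = -3 + 0 = -3)
(z*(-2))*(-21) = -3*(-2)*(-21) = 6*(-21) = -126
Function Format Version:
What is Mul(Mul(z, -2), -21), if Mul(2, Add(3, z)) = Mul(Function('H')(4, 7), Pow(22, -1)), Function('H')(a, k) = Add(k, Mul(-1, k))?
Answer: -126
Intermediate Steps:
Function('H')(a, k) = 0
z = -3 (z = Add(-3, Mul(Rational(1, 2), Mul(0, Pow(22, -1)))) = Add(-3, Mul(Rational(1, 2), Mul(0, Rational(1, 22)))) = Add(-3, Mul(Rational(1, 2), 0)) = Add(-3, 0) = -3)
Mul(Mul(z, -2), -21) = Mul(Mul(-3, -2), -21) = Mul(6, -21) = -126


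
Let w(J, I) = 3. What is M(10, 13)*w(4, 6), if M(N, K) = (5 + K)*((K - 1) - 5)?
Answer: 378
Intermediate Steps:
M(N, K) = (-6 + K)*(5 + K) (M(N, K) = (5 + K)*((-1 + K) - 5) = (5 + K)*(-6 + K) = (-6 + K)*(5 + K))
M(10, 13)*w(4, 6) = (-30 + 13**2 - 1*13)*3 = (-30 + 169 - 13)*3 = 126*3 = 378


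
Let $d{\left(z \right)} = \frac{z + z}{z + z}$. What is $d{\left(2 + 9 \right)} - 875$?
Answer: $-874$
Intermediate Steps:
$d{\left(z \right)} = 1$ ($d{\left(z \right)} = \frac{2 z}{2 z} = 2 z \frac{1}{2 z} = 1$)
$d{\left(2 + 9 \right)} - 875 = 1 - 875 = -874$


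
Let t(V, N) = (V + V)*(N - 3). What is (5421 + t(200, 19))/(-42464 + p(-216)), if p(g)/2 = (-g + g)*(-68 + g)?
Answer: -11821/42464 ≈ -0.27838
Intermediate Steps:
p(g) = 0 (p(g) = 2*((-g + g)*(-68 + g)) = 2*(0*(-68 + g)) = 2*0 = 0)
t(V, N) = 2*V*(-3 + N) (t(V, N) = (2*V)*(-3 + N) = 2*V*(-3 + N))
(5421 + t(200, 19))/(-42464 + p(-216)) = (5421 + 2*200*(-3 + 19))/(-42464 + 0) = (5421 + 2*200*16)/(-42464) = (5421 + 6400)*(-1/42464) = 11821*(-1/42464) = -11821/42464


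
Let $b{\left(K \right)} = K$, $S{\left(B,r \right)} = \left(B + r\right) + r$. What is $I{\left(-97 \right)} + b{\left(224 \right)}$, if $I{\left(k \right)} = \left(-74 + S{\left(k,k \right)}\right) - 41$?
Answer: $-182$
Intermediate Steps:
$S{\left(B,r \right)} = B + 2 r$
$I{\left(k \right)} = -115 + 3 k$ ($I{\left(k \right)} = \left(-74 + \left(k + 2 k\right)\right) - 41 = \left(-74 + 3 k\right) - 41 = -115 + 3 k$)
$I{\left(-97 \right)} + b{\left(224 \right)} = \left(-115 + 3 \left(-97\right)\right) + 224 = \left(-115 - 291\right) + 224 = -406 + 224 = -182$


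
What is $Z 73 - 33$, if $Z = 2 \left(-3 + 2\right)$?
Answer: $-179$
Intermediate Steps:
$Z = -2$ ($Z = 2 \left(-1\right) = -2$)
$Z 73 - 33 = \left(-2\right) 73 - 33 = -146 - 33 = -179$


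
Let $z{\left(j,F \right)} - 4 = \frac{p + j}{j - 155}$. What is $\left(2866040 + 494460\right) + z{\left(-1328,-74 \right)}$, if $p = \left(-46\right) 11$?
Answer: $\frac{4983629266}{1483} \approx 3.3605 \cdot 10^{6}$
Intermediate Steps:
$p = -506$
$z{\left(j,F \right)} = 4 + \frac{-506 + j}{-155 + j}$ ($z{\left(j,F \right)} = 4 + \frac{-506 + j}{j - 155} = 4 + \frac{-506 + j}{-155 + j}$)
$\left(2866040 + 494460\right) + z{\left(-1328,-74 \right)} = \left(2866040 + 494460\right) + \frac{-1126 + 5 \left(-1328\right)}{-155 - 1328} = 3360500 + \frac{-1126 - 6640}{-1483} = 3360500 - - \frac{7766}{1483} = 3360500 + \frac{7766}{1483} = \frac{4983629266}{1483}$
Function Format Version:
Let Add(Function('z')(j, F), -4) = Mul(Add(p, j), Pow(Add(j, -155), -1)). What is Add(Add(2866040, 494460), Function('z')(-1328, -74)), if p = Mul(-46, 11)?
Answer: Rational(4983629266, 1483) ≈ 3.3605e+6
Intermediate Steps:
p = -506
Function('z')(j, F) = Add(4, Mul(Pow(Add(-155, j), -1), Add(-506, j))) (Function('z')(j, F) = Add(4, Mul(Add(-506, j), Pow(Add(j, -155), -1))) = Add(4, Mul(Add(-506, j), Pow(Add(-155, j), -1))) = Add(4, Mul(Pow(Add(-155, j), -1), Add(-506, j))))
Add(Add(2866040, 494460), Function('z')(-1328, -74)) = Add(Add(2866040, 494460), Mul(Pow(Add(-155, -1328), -1), Add(-1126, Mul(5, -1328)))) = Add(3360500, Mul(Pow(-1483, -1), Add(-1126, -6640))) = Add(3360500, Mul(Rational(-1, 1483), -7766)) = Add(3360500, Rational(7766, 1483)) = Rational(4983629266, 1483)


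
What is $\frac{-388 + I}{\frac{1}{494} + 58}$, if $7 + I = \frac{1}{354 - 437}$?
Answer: $- \frac{16196284}{2378199} \approx -6.8103$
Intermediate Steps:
$I = - \frac{582}{83}$ ($I = -7 + \frac{1}{354 - 437} = -7 + \frac{1}{-83} = -7 - \frac{1}{83} = - \frac{582}{83} \approx -7.012$)
$\frac{-388 + I}{\frac{1}{494} + 58} = \frac{-388 - \frac{582}{83}}{\frac{1}{494} + 58} = - \frac{32786}{83 \left(\frac{1}{494} + 58\right)} = - \frac{32786}{83 \cdot \frac{28653}{494}} = \left(- \frac{32786}{83}\right) \frac{494}{28653} = - \frac{16196284}{2378199}$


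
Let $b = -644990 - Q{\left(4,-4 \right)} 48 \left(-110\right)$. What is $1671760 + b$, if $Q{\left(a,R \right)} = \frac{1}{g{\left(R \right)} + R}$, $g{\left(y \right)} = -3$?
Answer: $\frac{7182110}{7} \approx 1.026 \cdot 10^{6}$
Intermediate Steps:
$Q{\left(a,R \right)} = \frac{1}{-3 + R}$
$b = - \frac{4520210}{7}$ ($b = -644990 - \frac{1}{-3 - 4} \cdot 48 \left(-110\right) = -644990 - \frac{1}{-7} \cdot 48 \left(-110\right) = -644990 - \left(- \frac{1}{7}\right) 48 \left(-110\right) = -644990 - \left(- \frac{48}{7}\right) \left(-110\right) = -644990 - \frac{5280}{7} = - \frac{4520210}{7} \approx -6.4574 \cdot 10^{5}$)
$1671760 + b = 1671760 - \frac{4520210}{7} = \frac{7182110}{7}$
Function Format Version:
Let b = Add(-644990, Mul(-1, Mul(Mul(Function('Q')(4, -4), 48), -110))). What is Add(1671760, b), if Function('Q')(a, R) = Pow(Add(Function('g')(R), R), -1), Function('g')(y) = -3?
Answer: Rational(7182110, 7) ≈ 1.0260e+6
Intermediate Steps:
Function('Q')(a, R) = Pow(Add(-3, R), -1)
b = Rational(-4520210, 7) (b = Add(-644990, Mul(-1, Mul(Mul(Pow(Add(-3, -4), -1), 48), -110))) = Add(-644990, Mul(-1, Mul(Mul(Pow(-7, -1), 48), -110))) = Add(-644990, Mul(-1, Mul(Mul(Rational(-1, 7), 48), -110))) = Add(-644990, Mul(-1, Mul(Rational(-48, 7), -110))) = Add(-644990, Mul(-1, Rational(5280, 7))) = Add(-644990, Rational(-5280, 7)) = Rational(-4520210, 7) ≈ -6.4574e+5)
Add(1671760, b) = Add(1671760, Rational(-4520210, 7)) = Rational(7182110, 7)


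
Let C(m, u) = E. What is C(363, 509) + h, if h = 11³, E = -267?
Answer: 1064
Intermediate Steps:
C(m, u) = -267
h = 1331
C(363, 509) + h = -267 + 1331 = 1064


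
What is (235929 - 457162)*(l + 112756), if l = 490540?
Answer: -133468983968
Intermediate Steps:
(235929 - 457162)*(l + 112756) = (235929 - 457162)*(490540 + 112756) = -221233*603296 = -133468983968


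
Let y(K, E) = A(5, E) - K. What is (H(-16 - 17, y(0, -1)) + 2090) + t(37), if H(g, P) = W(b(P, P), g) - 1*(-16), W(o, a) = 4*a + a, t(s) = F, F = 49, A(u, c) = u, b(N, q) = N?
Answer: 1990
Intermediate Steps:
t(s) = 49
W(o, a) = 5*a
y(K, E) = 5 - K
H(g, P) = 16 + 5*g (H(g, P) = 5*g - 1*(-16) = 5*g + 16 = 16 + 5*g)
(H(-16 - 17, y(0, -1)) + 2090) + t(37) = ((16 + 5*(-16 - 17)) + 2090) + 49 = ((16 + 5*(-33)) + 2090) + 49 = ((16 - 165) + 2090) + 49 = (-149 + 2090) + 49 = 1941 + 49 = 1990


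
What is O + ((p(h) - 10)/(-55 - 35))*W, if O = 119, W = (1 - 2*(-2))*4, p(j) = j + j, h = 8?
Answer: 353/3 ≈ 117.67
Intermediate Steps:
p(j) = 2*j
W = 20 (W = (1 + 4)*4 = 5*4 = 20)
O + ((p(h) - 10)/(-55 - 35))*W = 119 + ((2*8 - 10)/(-55 - 35))*20 = 119 + ((16 - 10)/(-90))*20 = 119 + (6*(-1/90))*20 = 119 - 1/15*20 = 119 - 4/3 = 353/3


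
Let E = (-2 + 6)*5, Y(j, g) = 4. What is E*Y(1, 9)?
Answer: 80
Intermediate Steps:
E = 20 (E = 4*5 = 20)
E*Y(1, 9) = 20*4 = 80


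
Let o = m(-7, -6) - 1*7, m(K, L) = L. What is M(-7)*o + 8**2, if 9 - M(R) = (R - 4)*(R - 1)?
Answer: 1091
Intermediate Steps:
M(R) = 9 - (-1 + R)*(-4 + R) (M(R) = 9 - (R - 4)*(R - 1) = 9 - (-4 + R)*(-1 + R) = 9 - (-1 + R)*(-4 + R))
o = -13 (o = -6 - 1*7 = -6 - 7 = -13)
M(-7)*o + 8**2 = (5 - 1*(-7)**2 + 5*(-7))*(-13) + 8**2 = (5 - 1*49 - 35)*(-13) + 64 = (5 - 49 - 35)*(-13) + 64 = -79*(-13) + 64 = 1027 + 64 = 1091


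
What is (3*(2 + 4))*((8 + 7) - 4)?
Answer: 198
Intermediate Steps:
(3*(2 + 4))*((8 + 7) - 4) = (3*6)*(15 - 4) = 18*11 = 198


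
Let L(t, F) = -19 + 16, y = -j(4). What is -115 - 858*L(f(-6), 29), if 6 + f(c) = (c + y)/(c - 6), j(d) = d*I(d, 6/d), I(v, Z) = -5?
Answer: 2459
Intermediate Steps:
j(d) = -5*d (j(d) = d*(-5) = -5*d)
y = 20 (y = -(-5)*4 = -1*(-20) = 20)
f(c) = -6 + (20 + c)/(-6 + c) (f(c) = -6 + (c + 20)/(c - 6) = -6 + (20 + c)/(-6 + c))
L(t, F) = -3
-115 - 858*L(f(-6), 29) = -115 - 858*(-3) = -115 + 2574 = 2459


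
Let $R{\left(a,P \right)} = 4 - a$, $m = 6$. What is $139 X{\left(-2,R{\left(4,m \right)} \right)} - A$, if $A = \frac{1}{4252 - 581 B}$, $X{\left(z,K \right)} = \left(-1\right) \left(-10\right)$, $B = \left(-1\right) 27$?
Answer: $\frac{27715209}{19939} \approx 1390.0$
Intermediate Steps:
$B = -27$
$X{\left(z,K \right)} = 10$
$A = \frac{1}{19939}$ ($A = \frac{1}{4252 - -15687} = \frac{1}{4252 + 15687} = \frac{1}{19939} \approx 5.0153 \cdot 10^{-5}$)
$139 X{\left(-2,R{\left(4,m \right)} \right)} - A = 139 \cdot 10 - \frac{1}{19939} = 1390 - \frac{1}{19939} = \frac{27715209}{19939}$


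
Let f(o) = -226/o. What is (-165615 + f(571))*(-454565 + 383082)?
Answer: 6759889327853/571 ≈ 1.1839e+10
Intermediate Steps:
(-165615 + f(571))*(-454565 + 383082) = (-165615 - 226/571)*(-454565 + 383082) = (-165615 - 226*1/571)*(-71483) = (-165615 - 226/571)*(-71483) = -94566391/571*(-71483) = 6759889327853/571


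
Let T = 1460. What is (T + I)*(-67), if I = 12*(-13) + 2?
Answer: -87502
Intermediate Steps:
I = -154 (I = -156 + 2 = -154)
(T + I)*(-67) = (1460 - 154)*(-67) = 1306*(-67) = -87502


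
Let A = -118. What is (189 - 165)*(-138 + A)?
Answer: -6144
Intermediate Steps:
(189 - 165)*(-138 + A) = (189 - 165)*(-138 - 118) = 24*(-256) = -6144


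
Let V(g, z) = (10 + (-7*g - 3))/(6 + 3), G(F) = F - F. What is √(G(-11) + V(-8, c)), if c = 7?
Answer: √7 ≈ 2.6458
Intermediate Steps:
G(F) = 0
V(g, z) = 7/9 - 7*g/9 (V(g, z) = (10 + (-3 - 7*g))/9 = (7 - 7*g)*(⅑) = 7/9 - 7*g/9)
√(G(-11) + V(-8, c)) = √(0 + (7/9 - 7/9*(-8))) = √(0 + (7/9 + 56/9)) = √(0 + 7) = √7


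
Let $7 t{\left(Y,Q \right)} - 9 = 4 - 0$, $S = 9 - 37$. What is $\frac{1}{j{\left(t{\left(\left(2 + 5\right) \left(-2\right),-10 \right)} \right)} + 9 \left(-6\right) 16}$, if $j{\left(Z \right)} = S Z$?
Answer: $- \frac{1}{916} \approx -0.0010917$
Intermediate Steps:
$S = -28$
$t{\left(Y,Q \right)} = \frac{13}{7}$ ($t{\left(Y,Q \right)} = \frac{9}{7} + \frac{4 - 0}{7} = \frac{9}{7} + \frac{4 + 0}{7} = \frac{9}{7} + \frac{1}{7} \cdot 4 = \frac{9}{7} + \frac{4}{7} = \frac{13}{7}$)
$j{\left(Z \right)} = - 28 Z$
$\frac{1}{j{\left(t{\left(\left(2 + 5\right) \left(-2\right),-10 \right)} \right)} + 9 \left(-6\right) 16} = \frac{1}{\left(-28\right) \frac{13}{7} + 9 \left(-6\right) 16} = \frac{1}{-52 - 864} = \frac{1}{-916} = - \frac{1}{916}$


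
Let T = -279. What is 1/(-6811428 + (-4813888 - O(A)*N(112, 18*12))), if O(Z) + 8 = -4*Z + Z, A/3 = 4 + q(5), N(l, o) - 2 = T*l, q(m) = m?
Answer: -1/14406210 ≈ -6.9414e-8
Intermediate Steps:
N(l, o) = 2 - 279*l
A = 27 (A = 3*(4 + 5) = 3*9 = 27)
O(Z) = -8 - 3*Z (O(Z) = -8 + (-4*Z + Z) = -8 - 3*Z)
1/(-6811428 + (-4813888 - O(A)*N(112, 18*12))) = 1/(-6811428 + (-4813888 - (-8 - 3*27)*(2 - 279*112))) = 1/(-6811428 + (-4813888 - (-8 - 81)*(2 - 31248))) = 1/(-6811428 + (-4813888 - (-89)*(-31246))) = 1/(-6811428 + (-4813888 - 1*2780894)) = 1/(-6811428 + (-4813888 - 2780894)) = 1/(-6811428 - 7594782) = 1/(-14406210) = -1/14406210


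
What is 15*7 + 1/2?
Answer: 211/2 ≈ 105.50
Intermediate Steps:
15*7 + 1/2 = 105 + ½ = 211/2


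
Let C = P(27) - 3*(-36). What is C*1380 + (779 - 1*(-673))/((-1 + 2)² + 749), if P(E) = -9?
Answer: 17077742/125 ≈ 1.3662e+5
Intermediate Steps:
C = 99 (C = -9 - 3*(-36) = -9 - 1*(-108) = -9 + 108 = 99)
C*1380 + (779 - 1*(-673))/((-1 + 2)² + 749) = 99*1380 + (779 - 1*(-673))/((-1 + 2)² + 749) = 136620 + (779 + 673)/(1² + 749) = 136620 + 1452/(1 + 749) = 136620 + 1452/750 = 136620 + 1452*(1/750) = 136620 + 242/125 = 17077742/125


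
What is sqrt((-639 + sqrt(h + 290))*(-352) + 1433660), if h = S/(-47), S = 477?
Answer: 2*sqrt(915955223 - 4136*sqrt(618191))/47 ≈ 1285.6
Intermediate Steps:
h = -477/47 (h = 477/(-47) = 477*(-1/47) = -477/47 ≈ -10.149)
sqrt((-639 + sqrt(h + 290))*(-352) + 1433660) = sqrt((-639 + sqrt(-477/47 + 290))*(-352) + 1433660) = sqrt((-639 + sqrt(13153/47))*(-352) + 1433660) = sqrt((-639 + sqrt(618191)/47)*(-352) + 1433660) = sqrt((224928 - 352*sqrt(618191)/47) + 1433660) = sqrt(1658588 - 352*sqrt(618191)/47)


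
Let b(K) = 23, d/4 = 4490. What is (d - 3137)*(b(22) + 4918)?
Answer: 73240443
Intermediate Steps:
d = 17960 (d = 4*4490 = 17960)
(d - 3137)*(b(22) + 4918) = (17960 - 3137)*(23 + 4918) = 14823*4941 = 73240443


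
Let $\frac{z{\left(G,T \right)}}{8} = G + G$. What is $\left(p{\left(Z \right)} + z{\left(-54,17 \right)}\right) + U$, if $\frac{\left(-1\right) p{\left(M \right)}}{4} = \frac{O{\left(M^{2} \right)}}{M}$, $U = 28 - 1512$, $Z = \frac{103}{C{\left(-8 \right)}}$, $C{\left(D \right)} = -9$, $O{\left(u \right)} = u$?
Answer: $- \frac{20720}{9} \approx -2302.2$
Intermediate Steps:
$z{\left(G,T \right)} = 16 G$ ($z{\left(G,T \right)} = 8 \left(G + G\right) = 8 \cdot 2 G = 16 G$)
$Z = - \frac{103}{9}$ ($Z = \frac{103}{-9} = 103 \left(- \frac{1}{9}\right) = - \frac{103}{9} \approx -11.444$)
$U = -1484$ ($U = 28 - 1512 = -1484$)
$p{\left(M \right)} = - 4 M$ ($p{\left(M \right)} = - 4 \frac{M^{2}}{M} = - 4 M$)
$\left(p{\left(Z \right)} + z{\left(-54,17 \right)}\right) + U = \left(\left(-4\right) \left(- \frac{103}{9}\right) + 16 \left(-54\right)\right) - 1484 = \left(\frac{412}{9} - 864\right) - 1484 = - \frac{7364}{9} - 1484 = - \frac{20720}{9}$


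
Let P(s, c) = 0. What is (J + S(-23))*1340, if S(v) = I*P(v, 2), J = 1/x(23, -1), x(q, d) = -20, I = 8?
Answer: -67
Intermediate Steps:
J = -1/20 (J = 1/(-20) = -1/20 ≈ -0.050000)
S(v) = 0 (S(v) = 8*0 = 0)
(J + S(-23))*1340 = (-1/20 + 0)*1340 = -1/20*1340 = -67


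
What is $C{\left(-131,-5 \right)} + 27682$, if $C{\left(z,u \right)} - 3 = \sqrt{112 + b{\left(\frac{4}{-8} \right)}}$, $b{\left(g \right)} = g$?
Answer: $27685 + \frac{\sqrt{446}}{2} \approx 27696.0$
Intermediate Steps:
$C{\left(z,u \right)} = 3 + \frac{\sqrt{446}}{2}$ ($C{\left(z,u \right)} = 3 + \sqrt{112 + \frac{4}{-8}} = 3 + \sqrt{112 + 4 \left(- \frac{1}{8}\right)} = 3 + \sqrt{112 - \frac{1}{2}} = 3 + \sqrt{\frac{223}{2}} = 3 + \frac{\sqrt{446}}{2}$)
$C{\left(-131,-5 \right)} + 27682 = \left(3 + \frac{\sqrt{446}}{2}\right) + 27682 = 27685 + \frac{\sqrt{446}}{2}$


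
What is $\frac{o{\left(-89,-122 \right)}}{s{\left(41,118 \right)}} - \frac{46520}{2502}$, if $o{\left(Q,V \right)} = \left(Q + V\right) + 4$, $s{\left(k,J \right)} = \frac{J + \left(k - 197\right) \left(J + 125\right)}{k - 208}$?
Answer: $- \frac{922241219}{47275290} \approx -19.508$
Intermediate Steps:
$s{\left(k,J \right)} = \frac{J + \left(-197 + k\right) \left(125 + J\right)}{-208 + k}$
$o{\left(Q,V \right)} = 4 + Q + V$
$\frac{o{\left(-89,-122 \right)}}{s{\left(41,118 \right)}} - \frac{46520}{2502} = \frac{4 - 89 - 122}{\frac{1}{-208 + 41} \left(-24625 - 23128 + 125 \cdot 41 + 118 \cdot 41\right)} - \frac{46520}{2502} = - \frac{207}{\frac{1}{-167} \left(-24625 - 23128 + 5125 + 4838\right)} - \frac{23260}{1251} = - \frac{207}{\left(- \frac{1}{167}\right) \left(-37790\right)} - \frac{23260}{1251} = - \frac{207}{\frac{37790}{167}} - \frac{23260}{1251} = \left(-207\right) \frac{167}{37790} - \frac{23260}{1251} = - \frac{34569}{37790} - \frac{23260}{1251} = - \frac{922241219}{47275290}$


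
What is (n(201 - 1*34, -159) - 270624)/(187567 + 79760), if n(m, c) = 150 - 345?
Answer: -30091/29703 ≈ -1.0131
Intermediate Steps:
n(m, c) = -195
(n(201 - 1*34, -159) - 270624)/(187567 + 79760) = (-195 - 270624)/(187567 + 79760) = -270819/267327 = -270819*1/267327 = -30091/29703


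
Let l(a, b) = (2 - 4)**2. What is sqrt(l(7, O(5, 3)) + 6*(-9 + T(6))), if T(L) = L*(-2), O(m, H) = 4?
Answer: I*sqrt(122) ≈ 11.045*I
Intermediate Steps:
l(a, b) = 4 (l(a, b) = (-2)**2 = 4)
T(L) = -2*L
sqrt(l(7, O(5, 3)) + 6*(-9 + T(6))) = sqrt(4 + 6*(-9 - 2*6)) = sqrt(4 + 6*(-9 - 12)) = sqrt(4 + 6*(-21)) = sqrt(4 - 126) = sqrt(-122) = I*sqrt(122)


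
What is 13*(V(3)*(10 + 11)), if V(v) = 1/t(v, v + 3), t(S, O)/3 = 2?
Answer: 91/2 ≈ 45.500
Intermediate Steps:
t(S, O) = 6 (t(S, O) = 3*2 = 6)
V(v) = 1/6
13*(V(3)*(10 + 11)) = 13*((10 + 11)/6) = 13*((1/6)*21) = 13*(7/2) = 91/2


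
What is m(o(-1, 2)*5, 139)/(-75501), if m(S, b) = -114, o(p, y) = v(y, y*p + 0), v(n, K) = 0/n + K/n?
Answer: 38/25167 ≈ 0.0015099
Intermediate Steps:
v(n, K) = K/n (v(n, K) = 0 + K/n = K/n)
o(p, y) = p (o(p, y) = (y*p + 0)/y = (p*y + 0)/y = (p*y)/y = p)
m(o(-1, 2)*5, 139)/(-75501) = -114/(-75501) = -114*(-1/75501) = 38/25167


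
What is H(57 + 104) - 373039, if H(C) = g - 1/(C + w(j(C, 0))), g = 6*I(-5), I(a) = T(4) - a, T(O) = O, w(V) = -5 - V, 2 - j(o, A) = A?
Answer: -57439691/154 ≈ -3.7299e+5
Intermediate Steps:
j(o, A) = 2 - A
I(a) = 4 - a
g = 54 (g = 6*(4 - 1*(-5)) = 6*(4 + 5) = 6*9 = 54)
H(C) = 54 - 1/(-7 + C) (H(C) = 54 - 1/(C + (-5 - (2 - 1*0))) = 54 - 1/(C + (-5 - (2 + 0))) = 54 - 1/(C + (-5 - 1*2)) = 54 - 1/(C + (-5 - 2)) = 54 - 1/(C - 7) = 54 - 1/(-7 + C))
H(57 + 104) - 373039 = (-379 + 54*(57 + 104))/(-7 + (57 + 104)) - 373039 = (-379 + 54*161)/(-7 + 161) - 373039 = (-379 + 8694)/154 - 373039 = (1/154)*8315 - 373039 = 8315/154 - 373039 = -57439691/154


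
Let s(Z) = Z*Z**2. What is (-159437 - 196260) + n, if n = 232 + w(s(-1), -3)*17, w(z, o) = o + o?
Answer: -355567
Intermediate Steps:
s(Z) = Z**3
w(z, o) = 2*o
n = 130 (n = 232 + (2*(-3))*17 = 232 - 6*17 = 232 - 102 = 130)
(-159437 - 196260) + n = (-159437 - 196260) + 130 = -355697 + 130 = -355567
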